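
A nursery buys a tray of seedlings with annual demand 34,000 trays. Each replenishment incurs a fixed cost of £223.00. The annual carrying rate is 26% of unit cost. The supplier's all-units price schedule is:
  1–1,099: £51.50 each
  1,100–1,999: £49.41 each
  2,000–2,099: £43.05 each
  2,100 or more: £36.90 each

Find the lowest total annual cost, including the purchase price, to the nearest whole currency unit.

TC* ≈ £1,268,284

Holding cost per unit per year at price C is H = 0.26·C.
For each price level, check whether its EOQ is feasible; otherwise the best quantity at that price is the breakpoint.
EOQ at £51.50 = 1064.2 (feasible in tier 1): TC = 34,000×£51.50 + (34,000/1064.2)×223 + (1064.2/2)×0.26×£51.50 = £1,765,249.42.
EOQ at £49.41 = 1086.5 < 1100, so use break Q=1100: TC = 34,000×£49.41 + (34,000/1100.0)×223 + (1100.0/2)×0.26×£49.41 = £1,693,898.36.
EOQ at £43.05 = 1163.9 < 2000, so use break Q=2000: TC = 34,000×£43.05 + (34,000/2000.0)×223 + (2000.0/2)×0.26×£43.05 = £1,478,684.00.
EOQ at £36.90 = 1257.2 < 2100, so use break Q=2100: TC = 34,000×£36.90 + (34,000/2100.0)×223 + (2100.0/2)×0.26×£36.90 = £1,268,284.18.
Lowest total cost among the candidates is at Q = 2100.0.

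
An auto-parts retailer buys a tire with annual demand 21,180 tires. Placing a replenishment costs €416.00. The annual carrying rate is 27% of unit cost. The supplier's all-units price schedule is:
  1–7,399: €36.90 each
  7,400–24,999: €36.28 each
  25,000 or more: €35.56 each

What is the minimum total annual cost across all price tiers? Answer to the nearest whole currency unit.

Holding cost per unit per year at price C is H = 0.27·C.
Evaluate total cost at each tier's feasible EOQ or, if the EOQ is below the tier, at the tier's minimum quantity.
EOQ at €36.90 = 1329.9 (feasible in tier 1): TC = 21,180×€36.90 + (21,180/1329.9)×416 + (1329.9/2)×0.27×€36.90 = €794,792.12.
EOQ at €36.28 = 1341.2 < 7400, so use break Q=7400: TC = 21,180×€36.28 + (21,180/7400.0)×416 + (7400.0/2)×0.27×€36.28 = €805,844.78.
EOQ at €35.56 = 1354.8 < 25000, so use break Q=25000: TC = 21,180×€35.56 + (21,180/25000.0)×416 + (25000.0/2)×0.27×€35.56 = €873,528.24.
Lowest total cost among the candidates is at Q = 1329.9.

TC* ≈ €794,792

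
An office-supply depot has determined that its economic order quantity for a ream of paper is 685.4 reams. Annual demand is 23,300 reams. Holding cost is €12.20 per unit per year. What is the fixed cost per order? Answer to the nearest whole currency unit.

S ≈ €123

Squaring Q* = √(2DS/H) gives Q*² = 2DS/H.
From Q* = √(2DS/H): S = Q*²H / (2D) = 685.4² × 12.2 / (2 × 23,300) = 122.9878.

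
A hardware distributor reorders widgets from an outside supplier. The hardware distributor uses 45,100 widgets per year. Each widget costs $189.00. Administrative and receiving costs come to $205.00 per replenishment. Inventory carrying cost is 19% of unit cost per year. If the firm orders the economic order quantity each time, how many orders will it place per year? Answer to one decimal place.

N ≈ 62.8 orders per year

Holding cost H = 0.19 × $189.00 = $35.9100 per unit per year.
EOQ = √(2DS/H) = √(2 × 45,100 × 205 / 35.91) ≈ 717.58.
Orders per year = D / Q* = 45,100 / 717.58 ≈ 62.850.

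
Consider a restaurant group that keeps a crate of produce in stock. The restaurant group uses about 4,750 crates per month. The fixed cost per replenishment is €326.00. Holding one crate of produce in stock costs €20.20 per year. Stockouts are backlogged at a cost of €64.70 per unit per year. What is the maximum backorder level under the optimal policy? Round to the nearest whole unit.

Annual demand D = 4,750 × 12 = 57,000.
With planned backorders, Q* = √(2DS/H) · √((H+B)/B).
√(2DS/H) = √(2 × 57,000 × 326 / 20.2) = 1356.393.
√((H+B)/B) = √((20.2+64.7)/64.7) = 1.1455.
Q* ≈ 1553.772.
S* = Q* · H/(H+B) = 1553.772 × 20.2/84.9 ≈ 369.684.

S* ≈ 370 crates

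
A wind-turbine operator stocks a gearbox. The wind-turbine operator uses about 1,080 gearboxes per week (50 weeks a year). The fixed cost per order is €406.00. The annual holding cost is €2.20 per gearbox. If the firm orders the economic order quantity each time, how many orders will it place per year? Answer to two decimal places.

Annual demand D = 1,080 × 50 = 54,000.
EOQ = √(2DS/H) = √(2 × 54,000 × 406 / 2.2) ≈ 4464.40.
Orders per year = D / Q* = 54,000 / 4464.40 ≈ 12.096.

N ≈ 12.10 orders per year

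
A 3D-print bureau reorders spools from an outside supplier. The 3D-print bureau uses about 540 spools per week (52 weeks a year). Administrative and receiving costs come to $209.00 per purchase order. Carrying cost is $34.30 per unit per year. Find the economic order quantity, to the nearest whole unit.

Q* ≈ 585 spools

Annual demand D = 540 × 52 = 28,080.
EOQ = √(2DS / H) = √(2 × 28,080 × 209 / 34.3).
= √(11,737,440 / 34.3) = √342,199.4169 ≈ 584.978.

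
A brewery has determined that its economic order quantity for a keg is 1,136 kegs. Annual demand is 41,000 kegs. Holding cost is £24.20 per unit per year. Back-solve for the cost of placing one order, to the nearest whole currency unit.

Squaring Q* = √(2DS/H) gives Q*² = 2DS/H.
From Q* = √(2DS/H): S = Q*²H / (2D) = 1,136² × 24.2 / (2 × 41,000) = 380.8537.

S ≈ £381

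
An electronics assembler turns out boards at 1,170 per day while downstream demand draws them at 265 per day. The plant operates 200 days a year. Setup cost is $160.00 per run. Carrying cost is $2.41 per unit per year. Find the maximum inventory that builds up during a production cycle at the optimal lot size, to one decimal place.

Annual demand D = 265 × 200 = 53,000.
Production build-up factor (1 − d/p) = 1 − 265/1,170 = 0.7735.
Q* = √(2DS / (H(1 − d/p))) = √(2 × 53,000 × 160 / (2.41 × 0.7735)).
= √(16,960,000 / 1.8641) ≈ 3016.290.
Maximum inventory = Q*(1 − d/p) = 3016.290 × 0.7735 ≈ 2333.113.

I_max ≈ 2,333.1 boards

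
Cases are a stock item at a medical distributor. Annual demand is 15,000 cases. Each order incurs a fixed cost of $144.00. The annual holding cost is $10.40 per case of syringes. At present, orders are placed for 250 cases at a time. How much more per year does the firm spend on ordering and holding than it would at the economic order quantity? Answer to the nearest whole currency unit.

EOQ = √(2DS/H) = √(2 × 15,000 × 144 / 10.4) ≈ 644.50.
Cost at Q* = (D/Q*)S + (Q*/2)H = √(2DSH) ≈ $6,702.84.
Cost at Q = 250: (15,000/250)×144 + (250/2)×10.4 = $8,640.00 + $1,300.00 = $9,940.00.
Excess = $9,940.00 − $6,702.84 = $3,237.16.

Extra cost ≈ $3,237 per year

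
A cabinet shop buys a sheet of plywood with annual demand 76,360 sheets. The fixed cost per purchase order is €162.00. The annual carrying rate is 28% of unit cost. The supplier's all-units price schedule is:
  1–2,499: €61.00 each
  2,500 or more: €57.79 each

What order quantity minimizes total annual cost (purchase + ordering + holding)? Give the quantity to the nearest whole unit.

Q* ≈ 2,500 sheets

Holding cost per unit per year at price C is H = 0.28·C.
Candidates are each tier's EOQ (if it falls in that tier) and each price-break quantity.
EOQ at €61.00 = 1203.5 (feasible in tier 1): TC = 76,360×€61.00 + (76,360/1203.5)×162 + (1203.5/2)×0.28×€61.00 = €4,678,516.51.
EOQ at €57.79 = 1236.5 < 2500, so use break Q=2500: TC = 76,360×€57.79 + (76,360/2500.0)×162 + (2500.0/2)×0.28×€57.79 = €4,438,019.03.
Lowest total cost is €4,438,019.03 at Q = 2500.0.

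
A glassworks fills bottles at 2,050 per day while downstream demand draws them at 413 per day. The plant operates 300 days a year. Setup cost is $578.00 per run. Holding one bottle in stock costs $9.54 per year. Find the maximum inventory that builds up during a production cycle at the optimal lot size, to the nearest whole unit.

I_max ≈ 3,462 bottles

Annual demand D = 413 × 300 = 123,900.
Production build-up factor (1 − d/p) = 1 − 413/2,050 = 0.7985.
Q* = √(2DS / (H(1 − d/p))) = √(2 × 123,900 × 578 / (9.54 × 0.7985)).
= √(143,228,400 / 7.618) ≈ 4336.037.
Maximum inventory = Q*(1 − d/p) = 4336.037 × 0.7985 ≈ 3462.484.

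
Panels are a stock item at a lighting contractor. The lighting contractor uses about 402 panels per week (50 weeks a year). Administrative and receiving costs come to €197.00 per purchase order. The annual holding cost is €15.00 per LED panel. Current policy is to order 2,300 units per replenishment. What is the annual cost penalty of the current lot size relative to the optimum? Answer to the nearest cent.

Annual demand D = 402 × 50 = 20,100.
EOQ = √(2DS/H) = √(2 × 20,100 × 197 / 15) ≈ 726.61.
Cost at Q* = (D/Q*)S + (Q*/2)H = √(2DSH) ≈ €10,899.13.
Cost at Q = 2,300: (20,100/2,300)×197 + (2,300/2)×15 = €1,721.61 + €17,250.00 = €18,971.61.
Excess = €18,971.61 − €10,899.13 = €8,072.48.

Extra cost ≈ €8,072.48 per year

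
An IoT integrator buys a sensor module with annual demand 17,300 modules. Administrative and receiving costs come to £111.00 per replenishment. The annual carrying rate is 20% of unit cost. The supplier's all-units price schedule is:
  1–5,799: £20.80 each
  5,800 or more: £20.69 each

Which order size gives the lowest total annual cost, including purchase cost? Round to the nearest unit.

Q* ≈ 961 modules

Holding cost per unit per year at price C is H = 0.20·C.
For each price level, check whether its EOQ is feasible; otherwise the best quantity at that price is the breakpoint.
EOQ at £20.80 = 960.8 (feasible in tier 1): TC = 17,300×£20.80 + (17,300/960.8)×111 + (960.8/2)×0.20×£20.80 = £363,837.11.
EOQ at £20.69 = 963.4 < 5800, so use break Q=5800: TC = 17,300×£20.69 + (17,300/5800.0)×111 + (5800.0/2)×0.20×£20.69 = £370,268.29.
Lowest total cost is £363,837.11 at Q = 960.8.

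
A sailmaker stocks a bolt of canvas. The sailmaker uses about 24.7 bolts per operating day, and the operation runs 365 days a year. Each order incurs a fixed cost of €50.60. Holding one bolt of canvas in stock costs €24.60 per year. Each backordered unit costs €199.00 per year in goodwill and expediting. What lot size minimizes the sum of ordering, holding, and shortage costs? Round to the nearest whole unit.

Q* ≈ 204 bolts

Annual demand D = 24.7 × 365 = 9,015.5.
With planned backorders, Q* = √(2DS/H) · √((H+B)/B).
√(2DS/H) = √(2 × 9,015.5 × 50.6 / 24.6) = 192.583.
√((H+B)/B) = √((24.6+199)/199) = 1.0600.
Q* ≈ 204.139.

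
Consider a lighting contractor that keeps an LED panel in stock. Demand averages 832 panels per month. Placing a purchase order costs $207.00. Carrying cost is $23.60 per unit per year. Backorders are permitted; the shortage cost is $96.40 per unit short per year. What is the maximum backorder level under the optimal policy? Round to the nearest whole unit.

Annual demand D = 832 × 12 = 9,984.
With planned backorders, Q* = √(2DS/H) · √((H+B)/B).
√(2DS/H) = √(2 × 9,984 × 207 / 23.6) = 418.501.
√((H+B)/B) = √((23.6+96.4)/96.4) = 1.1157.
Q* ≈ 466.927.
S* = Q* · H/(H+B) = 466.927 × 23.6/120 ≈ 91.829.

S* ≈ 92 panels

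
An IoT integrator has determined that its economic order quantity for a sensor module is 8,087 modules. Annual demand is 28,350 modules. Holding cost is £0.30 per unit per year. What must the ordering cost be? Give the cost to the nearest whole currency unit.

Invert the EOQ relation Q*² = 2DS/H.
From Q* = √(2DS/H): S = Q*²H / (2D) = 8,087² × 0.3 / (2 × 28,350) = 346.0295.

S ≈ £346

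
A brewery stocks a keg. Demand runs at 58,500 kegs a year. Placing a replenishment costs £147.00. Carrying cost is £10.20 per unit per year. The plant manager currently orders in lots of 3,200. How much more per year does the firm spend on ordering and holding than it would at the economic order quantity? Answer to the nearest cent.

EOQ = √(2DS/H) = √(2 × 58,500 × 147 / 10.2) ≈ 1298.53.
Cost at Q* = (D/Q*)S + (Q*/2)H = √(2DSH) ≈ £13,244.99.
Cost at Q = 3,200: (58,500/3,200)×147 + (3,200/2)×10.2 = £2,687.34 + £16,320.00 = £19,007.34.
Excess = £19,007.34 − £13,244.99 = £5,762.35.

Extra cost ≈ £5,762.35 per year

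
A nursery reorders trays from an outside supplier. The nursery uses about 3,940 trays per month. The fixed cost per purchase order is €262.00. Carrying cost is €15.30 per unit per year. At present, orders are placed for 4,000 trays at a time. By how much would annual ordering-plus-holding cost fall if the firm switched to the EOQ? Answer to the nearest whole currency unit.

Annual demand D = 3,940 × 12 = 47,280.
EOQ = √(2DS/H) = √(2 × 47,280 × 262 / 15.3) ≈ 1272.50.
Cost at Q* = (D/Q*)S + (Q*/2)H = √(2DSH) ≈ €19,469.29.
Cost at Q = 4,000: (47,280/4,000)×262 + (4,000/2)×15.3 = €3,096.84 + €30,600.00 = €33,696.84.
Excess = €33,696.84 − €19,469.29 = €14,227.55.

Extra cost ≈ €14,228 per year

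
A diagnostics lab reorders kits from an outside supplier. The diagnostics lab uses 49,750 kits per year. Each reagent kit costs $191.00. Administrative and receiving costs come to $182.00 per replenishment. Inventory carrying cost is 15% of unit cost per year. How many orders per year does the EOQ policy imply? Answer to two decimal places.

N ≈ 62.58 orders per year

Holding cost H = 0.15 × $191.00 = $28.6500 per unit per year.
The optimal lot size = √(2DS/H) = √(2 × 49,750 × 182 / 28.65) ≈ 795.03.
Orders per year = D / Q* = 49,750 / 795.03 ≈ 62.576.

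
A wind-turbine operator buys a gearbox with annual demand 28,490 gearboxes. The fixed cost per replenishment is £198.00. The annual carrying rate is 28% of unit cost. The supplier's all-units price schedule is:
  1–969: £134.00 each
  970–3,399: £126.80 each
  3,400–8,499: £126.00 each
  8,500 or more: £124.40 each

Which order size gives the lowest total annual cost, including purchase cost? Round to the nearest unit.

Holding cost per unit per year at price C is H = 0.28·C.
Evaluate total cost at each tier's feasible EOQ or, if the EOQ is below the tier, at the tier's minimum quantity.
EOQ at £134.00 = 548.4 (feasible in tier 1): TC = 28,490×£134.00 + (28,490/548.4)×198 + (548.4/2)×0.28×£134.00 = £3,838,234.31.
EOQ at £126.80 = 563.7 < 970, so use break Q=970: TC = 28,490×£126.80 + (28,490/970.0)×198 + (970.0/2)×0.28×£126.80 = £3,635,566.92.
EOQ at £126.00 = 565.5 < 3400, so use break Q=3400: TC = 28,490×£126.00 + (28,490/3400.0)×198 + (3400.0/2)×0.28×£126.00 = £3,651,375.12.
EOQ at £124.40 = 569.1 < 8500, so use break Q=8500: TC = 28,490×£124.40 + (28,490/8500.0)×198 + (8500.0/2)×0.28×£124.40 = £3,692,855.65.
Lowest total cost is £3,635,566.92 at Q = 970.0.

Q* ≈ 970 gearboxes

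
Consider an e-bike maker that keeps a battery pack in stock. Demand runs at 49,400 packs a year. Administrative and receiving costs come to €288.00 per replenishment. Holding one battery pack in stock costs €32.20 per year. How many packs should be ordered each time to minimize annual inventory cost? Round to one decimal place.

EOQ = √(2DS / H) = √(2 × 49,400 × 288 / 32.2).
= √(28,454,400 / 32.2) = √883,677.0186 ≈ 940.041.

Q* ≈ 940.0 packs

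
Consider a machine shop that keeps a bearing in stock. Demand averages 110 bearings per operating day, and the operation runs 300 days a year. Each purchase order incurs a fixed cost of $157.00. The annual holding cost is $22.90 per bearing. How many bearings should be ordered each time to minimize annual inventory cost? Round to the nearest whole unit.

Annual demand D = 110 × 300 = 33,000.
EOQ = √(2DS / H) = √(2 × 33,000 × 157 / 22.9).
= √(10,362,000 / 22.9) = √452,489.083 ≈ 672.673.

Q* ≈ 673 bearings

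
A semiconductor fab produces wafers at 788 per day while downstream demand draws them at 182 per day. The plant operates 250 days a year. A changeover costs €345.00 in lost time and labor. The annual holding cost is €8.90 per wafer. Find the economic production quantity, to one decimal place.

Q* ≈ 2,141.7 wafers

Annual demand D = 182 × 250 = 45,500.
Production build-up factor (1 − d/p) = 1 − 182/788 = 0.7690.
Q* = √(2DS / (H(1 − d/p))) = √(2 × 45,500 × 345 / (8.9 × 0.7690)).
= √(31,395,000 / 6.8444) ≈ 2141.717.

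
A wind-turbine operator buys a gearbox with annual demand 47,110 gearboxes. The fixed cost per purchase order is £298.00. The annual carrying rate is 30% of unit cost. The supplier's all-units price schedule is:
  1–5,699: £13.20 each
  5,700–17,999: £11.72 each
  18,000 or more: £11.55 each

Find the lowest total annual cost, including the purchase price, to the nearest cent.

TC* ≈ £564,612.74

Holding cost per unit per year at price C is H = 0.30·C.
Evaluate total cost at each tier's feasible EOQ or, if the EOQ is below the tier, at the tier's minimum quantity.
EOQ at £13.20 = 2662.8 (feasible in tier 1): TC = 47,110×£13.20 + (47,110/2662.8)×298 + (2662.8/2)×0.30×£13.20 = £632,396.53.
EOQ at £11.72 = 2825.9 < 5700, so use break Q=5700: TC = 47,110×£11.72 + (47,110/5700.0)×298 + (5700.0/2)×0.30×£11.72 = £564,612.74.
EOQ at £11.55 = 2846.6 < 18000, so use break Q=18000: TC = 47,110×£11.55 + (47,110/18000.0)×298 + (18000.0/2)×0.30×£11.55 = £576,085.43.
Lowest total cost among the candidates is at Q = 5700.0.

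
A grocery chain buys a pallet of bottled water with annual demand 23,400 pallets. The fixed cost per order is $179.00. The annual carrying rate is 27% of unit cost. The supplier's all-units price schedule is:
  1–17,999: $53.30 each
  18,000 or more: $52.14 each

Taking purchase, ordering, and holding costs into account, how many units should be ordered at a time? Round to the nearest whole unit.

Q* ≈ 763 pallets

Holding cost per unit per year at price C is H = 0.27·C.
Evaluate total cost at each tier's feasible EOQ or, if the EOQ is below the tier, at the tier's minimum quantity.
EOQ at $53.30 = 763.0 (feasible in tier 1): TC = 23,400×$53.30 + (23,400/763.0)×179 + (763.0/2)×0.27×$53.30 = $1,258,199.81.
EOQ at $52.14 = 771.4 < 18000, so use break Q=18000: TC = 23,400×$52.14 + (23,400/18000.0)×179 + (18000.0/2)×0.27×$52.14 = $1,347,008.90.
Lowest total cost is $1,258,199.81 at Q = 763.0.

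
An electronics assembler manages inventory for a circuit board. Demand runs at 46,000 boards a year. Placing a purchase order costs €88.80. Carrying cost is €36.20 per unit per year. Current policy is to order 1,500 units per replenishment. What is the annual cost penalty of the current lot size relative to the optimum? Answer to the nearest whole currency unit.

EOQ = √(2DS/H) = √(2 × 46,000 × 88.8 / 36.2) ≈ 475.06.
Cost at Q* = (D/Q*)S + (Q*/2)H = √(2DSH) ≈ €17,197.08.
Cost at Q = 1,500: (46,000/1,500)×88.8 + (1,500/2)×36.2 = €2,723.20 + €27,150.00 = €29,873.20.
Excess = €29,873.20 − €17,197.08 = €12,676.12.

Extra cost ≈ €12,676 per year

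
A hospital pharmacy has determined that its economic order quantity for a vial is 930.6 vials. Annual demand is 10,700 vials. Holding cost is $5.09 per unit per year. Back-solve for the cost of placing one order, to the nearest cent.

S ≈ $205.98

Invert the EOQ relation Q*² = 2DS/H.
From Q* = √(2DS/H): S = Q*²H / (2D) = 930.6² × 5.09 / (2 × 10,700) = 205.9824.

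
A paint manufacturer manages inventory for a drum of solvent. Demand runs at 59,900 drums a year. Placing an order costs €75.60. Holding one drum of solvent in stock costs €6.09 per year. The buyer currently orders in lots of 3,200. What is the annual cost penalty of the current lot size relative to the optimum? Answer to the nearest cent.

Extra cost ≈ €3,732.40 per year

EOQ = √(2DS/H) = √(2 × 59,900 × 75.6 / 6.09) ≈ 1219.50.
Cost at Q* = (D/Q*)S + (Q*/2)H = √(2DSH) ≈ €7,426.74.
Cost at Q = 3,200: (59,900/3,200)×75.6 + (3,200/2)×6.09 = €1,415.14 + €9,744.00 = €11,159.14.
Excess = €11,159.14 − €7,426.74 = €3,732.40.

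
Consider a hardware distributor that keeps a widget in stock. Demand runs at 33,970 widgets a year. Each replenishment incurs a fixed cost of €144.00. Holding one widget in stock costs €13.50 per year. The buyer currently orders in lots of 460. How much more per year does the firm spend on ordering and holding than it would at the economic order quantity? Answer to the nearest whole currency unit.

EOQ = √(2DS/H) = √(2 × 33,970 × 144 / 13.5) ≈ 851.29.
Cost at Q* = (D/Q*)S + (Q*/2)H = √(2DSH) ≈ €11,492.40.
Cost at Q = 460: (33,970/460)×144 + (460/2)×13.5 = €10,634.09 + €3,105.00 = €13,739.09.
Excess = €13,739.09 − €11,492.40 = €2,246.68.

Extra cost ≈ €2,247 per year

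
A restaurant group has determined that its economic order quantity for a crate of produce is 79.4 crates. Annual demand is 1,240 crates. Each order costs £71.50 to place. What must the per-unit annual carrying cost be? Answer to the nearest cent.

Invert the EOQ relation Q*² = 2DS/H.
From Q* = √(2DS/H): H = 2DS / Q*² = 2 × 1,240 × 71.5 / 79.4² = 28.1266.

H ≈ £28.13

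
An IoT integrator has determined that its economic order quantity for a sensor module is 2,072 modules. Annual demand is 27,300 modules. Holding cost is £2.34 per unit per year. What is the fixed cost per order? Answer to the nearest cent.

S ≈ £183.99

Squaring Q* = √(2DS/H) gives Q*² = 2DS/H.
From Q* = √(2DS/H): S = Q*²H / (2D) = 2,072² × 2.34 / (2 × 27,300) = 183.9936.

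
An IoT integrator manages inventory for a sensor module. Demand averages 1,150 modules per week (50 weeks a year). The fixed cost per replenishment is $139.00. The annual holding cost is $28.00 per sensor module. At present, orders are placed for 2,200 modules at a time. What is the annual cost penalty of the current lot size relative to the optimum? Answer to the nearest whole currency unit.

Extra cost ≈ $13,277 per year

Annual demand D = 1,150 × 50 = 57,500.
EOQ = √(2DS/H) = √(2 × 57,500 × 139 / 28) ≈ 755.57.
Cost at Q* = (D/Q*)S + (Q*/2)H = √(2DSH) ≈ $21,156.09.
Cost at Q = 2,200: (57,500/2,200)×139 + (2,200/2)×28 = $3,632.95 + $30,800.00 = $34,432.95.
Excess = $34,432.95 − $21,156.09 = $13,276.87.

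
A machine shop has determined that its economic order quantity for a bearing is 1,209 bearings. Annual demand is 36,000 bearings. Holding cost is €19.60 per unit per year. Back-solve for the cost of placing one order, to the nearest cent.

S ≈ €397.90

The basic EOQ model gives Q* = √(2DS/H); rearrange for the unknown.
From Q* = √(2DS/H): S = Q*²H / (2D) = 1,209² × 19.6 / (2 × 36,000) = 397.9021.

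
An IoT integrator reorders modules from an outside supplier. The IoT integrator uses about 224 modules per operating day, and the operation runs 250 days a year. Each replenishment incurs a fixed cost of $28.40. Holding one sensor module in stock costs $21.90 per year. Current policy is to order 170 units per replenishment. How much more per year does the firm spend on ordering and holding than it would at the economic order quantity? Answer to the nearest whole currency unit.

Annual demand D = 224 × 250 = 56,000.
EOQ = √(2DS/H) = √(2 × 56,000 × 28.4 / 21.9) ≈ 381.11.
Cost at Q* = (D/Q*)S + (Q*/2)H = √(2DSH) ≈ $8,346.23.
Cost at Q = 170: (56,000/170)×28.4 + (170/2)×21.9 = $9,355.29 + $1,861.50 = $11,216.79.
Excess = $11,216.79 − $8,346.23 = $2,870.57.

Extra cost ≈ $2,871 per year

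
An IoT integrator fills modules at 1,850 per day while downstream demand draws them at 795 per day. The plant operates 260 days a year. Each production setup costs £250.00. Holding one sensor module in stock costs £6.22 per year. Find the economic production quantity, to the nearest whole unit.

Q* ≈ 5,398 modules

Annual demand D = 795 × 260 = 206,700.
Production build-up factor (1 − d/p) = 1 − 795/1,850 = 0.5703.
Q* = √(2DS / (H(1 − d/p))) = √(2 × 206,700 × 250 / (6.22 × 0.5703)).
= √(103,350,000 / 3.5471) ≈ 5397.836.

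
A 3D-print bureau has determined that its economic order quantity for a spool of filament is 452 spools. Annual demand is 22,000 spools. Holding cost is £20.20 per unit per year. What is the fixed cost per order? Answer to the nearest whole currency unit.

Squaring Q* = √(2DS/H) gives Q*² = 2DS/H.
From Q* = √(2DS/H): S = Q*²H / (2D) = 452² × 20.2 / (2 × 22,000) = 93.7941.

S ≈ £94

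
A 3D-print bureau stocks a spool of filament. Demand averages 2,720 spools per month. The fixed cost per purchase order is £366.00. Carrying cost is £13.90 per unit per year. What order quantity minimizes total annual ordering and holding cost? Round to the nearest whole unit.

Q* ≈ 1,311 spools

Annual demand D = 2,720 × 12 = 32,640.
EOQ = √(2DS / H) = √(2 × 32,640 × 366 / 13.9).
= √(23,892,480 / 13.9) = √1,718,883.4532 ≈ 1311.062.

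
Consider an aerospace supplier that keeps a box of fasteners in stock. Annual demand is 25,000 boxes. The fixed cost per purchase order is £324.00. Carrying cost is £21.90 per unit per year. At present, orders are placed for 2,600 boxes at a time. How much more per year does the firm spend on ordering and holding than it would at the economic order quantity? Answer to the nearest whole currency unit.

Extra cost ≈ £12,750 per year

EOQ = √(2DS/H) = √(2 × 25,000 × 324 / 21.9) ≈ 860.07.
Cost at Q* = (D/Q*)S + (Q*/2)H = √(2DSH) ≈ £18,835.60.
Cost at Q = 2,600: (25,000/2,600)×324 + (2,600/2)×21.9 = £3,115.38 + £28,470.00 = £31,585.38.
Excess = £31,585.38 − £18,835.60 = £12,749.78.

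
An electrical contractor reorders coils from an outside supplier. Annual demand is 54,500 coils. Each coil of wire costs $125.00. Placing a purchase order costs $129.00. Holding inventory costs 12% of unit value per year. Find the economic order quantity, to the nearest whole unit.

Holding cost H = 0.12 × $125.00 = $15.0000 per unit per year.
EOQ = √(2DS / H) = √(2 × 54,500 × 129 / 15).
= √(14,061,000 / 15) = √937,400 ≈ 968.194.

Q* ≈ 968 coils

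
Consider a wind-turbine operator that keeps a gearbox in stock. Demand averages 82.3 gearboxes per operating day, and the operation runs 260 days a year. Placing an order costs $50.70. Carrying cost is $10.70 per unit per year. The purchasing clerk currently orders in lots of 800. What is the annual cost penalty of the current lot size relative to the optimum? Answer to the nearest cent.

Extra cost ≈ $817.76 per year

Annual demand D = 82.3 × 260 = 21,398.
EOQ = √(2DS/H) = √(2 × 21,398 × 50.7 / 10.7) ≈ 450.31.
Cost at Q* = (D/Q*)S + (Q*/2)H = √(2DSH) ≈ $4,818.34.
Cost at Q = 800: (21,398/800)×50.7 + (800/2)×10.7 = $1,356.10 + $4,280.00 = $5,636.10.
Excess = $5,636.10 − $4,818.34 = $817.76.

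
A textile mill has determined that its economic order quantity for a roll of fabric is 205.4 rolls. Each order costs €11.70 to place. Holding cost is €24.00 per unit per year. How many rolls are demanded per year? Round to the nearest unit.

D ≈ 43,271 rolls per year

Squaring Q* = √(2DS/H) gives Q*² = 2DS/H.
From Q* = √(2DS/H): D = Q*²H / (2S) = 205.4² × 24 / (2 × 11.7) = 43270.933.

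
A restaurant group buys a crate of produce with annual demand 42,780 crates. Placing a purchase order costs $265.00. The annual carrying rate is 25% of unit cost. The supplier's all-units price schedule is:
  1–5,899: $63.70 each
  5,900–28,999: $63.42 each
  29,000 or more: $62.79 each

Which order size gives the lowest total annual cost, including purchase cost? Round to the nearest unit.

Holding cost per unit per year at price C is H = 0.25·C.
For each price level, check whether its EOQ is feasible; otherwise the best quantity at that price is the breakpoint.
EOQ at $63.70 = 1193.2 (feasible in tier 1): TC = 42,780×$63.70 + (42,780/1193.2)×265 + (1193.2/2)×0.25×$63.70 = $2,744,087.94.
EOQ at $63.42 = 1195.8 < 5900, so use break Q=5900: TC = 42,780×$63.42 + (42,780/5900.0)×265 + (5900.0/2)×0.25×$63.42 = $2,761,801.32.
EOQ at $62.79 = 1201.8 < 29000, so use break Q=29000: TC = 42,780×$62.79 + (42,780/29000.0)×265 + (29000.0/2)×0.25×$62.79 = $2,914,160.87.
Lowest total cost is $2,744,087.94 at Q = 1193.2.

Q* ≈ 1,193 crates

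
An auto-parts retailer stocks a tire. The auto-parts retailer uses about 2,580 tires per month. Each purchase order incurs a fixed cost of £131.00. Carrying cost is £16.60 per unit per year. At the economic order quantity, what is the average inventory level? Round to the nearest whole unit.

Average inventory ≈ 350 tires

Annual demand D = 2,580 × 12 = 30,960.
Q* = √(2DS/H) = √(2 × 30,960 × 131 / 16.6) ≈ 699.03.
Average inventory = Q*/2 ≈ 699.03 / 2 = 349.516.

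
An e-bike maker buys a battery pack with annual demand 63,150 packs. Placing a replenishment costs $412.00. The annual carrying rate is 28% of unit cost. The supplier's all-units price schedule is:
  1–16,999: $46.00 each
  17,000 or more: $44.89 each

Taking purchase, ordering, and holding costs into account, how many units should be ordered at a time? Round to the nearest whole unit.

Holding cost per unit per year at price C is H = 0.28·C.
Evaluate total cost at each tier's feasible EOQ or, if the EOQ is below the tier, at the tier's minimum quantity.
EOQ at $46.00 = 2010.0 (feasible in tier 1): TC = 63,150×$46.00 + (63,150/2010.0)×412 + (2010.0/2)×0.28×$46.00 = $2,930,788.58.
EOQ at $44.89 = 2034.7 < 17000, so use break Q=17000: TC = 63,150×$44.89 + (63,150/17000.0)×412 + (17000.0/2)×0.28×$44.89 = $2,943,172.16.
Lowest total cost is $2,930,788.58 at Q = 2010.0.

Q* ≈ 2,010 packs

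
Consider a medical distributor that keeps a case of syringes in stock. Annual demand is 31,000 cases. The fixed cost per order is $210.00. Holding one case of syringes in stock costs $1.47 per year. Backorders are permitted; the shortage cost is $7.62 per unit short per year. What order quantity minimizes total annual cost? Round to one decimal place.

Q* ≈ 3,250.5 cases

With planned backorders, Q* = √(2DS/H) · √((H+B)/B).
√(2DS/H) = √(2 × 31,000 × 210 / 1.47) = 2976.095.
√((H+B)/B) = √((1.47+7.62)/7.62) = 1.0922.
Q* ≈ 3250.508.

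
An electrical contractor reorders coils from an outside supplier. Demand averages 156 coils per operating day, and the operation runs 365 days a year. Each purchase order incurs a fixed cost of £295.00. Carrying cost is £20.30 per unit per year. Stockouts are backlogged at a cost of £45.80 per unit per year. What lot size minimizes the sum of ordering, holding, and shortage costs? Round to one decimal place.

Annual demand D = 156 × 365 = 56,940.
With planned backorders, Q* = √(2DS/H) · √((H+B)/B).
√(2DS/H) = √(2 × 56,940 × 295 / 20.3) = 1286.432.
√((H+B)/B) = √((20.3+45.8)/45.8) = 1.2013.
Q* ≈ 1545.449.

Q* ≈ 1,545.4 coils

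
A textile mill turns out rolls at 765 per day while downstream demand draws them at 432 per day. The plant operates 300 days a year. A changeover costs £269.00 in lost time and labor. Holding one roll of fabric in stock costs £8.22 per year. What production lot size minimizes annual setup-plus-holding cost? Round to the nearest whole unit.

Q* ≈ 4,414 rolls

Annual demand D = 432 × 300 = 129,600.
Production build-up factor (1 − d/p) = 1 − 432/765 = 0.4353.
Q* = √(2DS / (H(1 − d/p))) = √(2 × 129,600 × 269 / (8.22 × 0.4353)).
= √(69,724,800 / 3.5781) ≈ 4414.346.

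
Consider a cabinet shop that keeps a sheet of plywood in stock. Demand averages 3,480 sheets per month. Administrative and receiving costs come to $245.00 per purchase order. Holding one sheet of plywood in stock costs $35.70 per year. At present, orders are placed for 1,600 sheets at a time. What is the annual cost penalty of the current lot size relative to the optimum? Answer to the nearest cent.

Extra cost ≈ $7,926.59 per year

Annual demand D = 3,480 × 12 = 41,760.
EOQ = √(2DS/H) = √(2 × 41,760 × 245 / 35.7) ≈ 757.08.
Cost at Q* = (D/Q*)S + (Q*/2)H = √(2DSH) ≈ $27,027.91.
Cost at Q = 1,600: (41,760/1,600)×245 + (1,600/2)×35.7 = $6,394.50 + $28,560.00 = $34,954.50.
Excess = $34,954.50 − $27,027.91 = $7,926.59.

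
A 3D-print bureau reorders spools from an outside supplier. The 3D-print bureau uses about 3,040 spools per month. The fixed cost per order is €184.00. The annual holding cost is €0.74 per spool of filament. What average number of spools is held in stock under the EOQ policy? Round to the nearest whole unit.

Annual demand D = 3,040 × 12 = 36,480.
The optimal lot size = √(2DS/H) = √(2 × 36,480 × 184 / 0.74) ≈ 4259.27.
Average inventory = Q*/2 ≈ 4259.27 / 2 = 2129.636.

Average inventory ≈ 2,130 spools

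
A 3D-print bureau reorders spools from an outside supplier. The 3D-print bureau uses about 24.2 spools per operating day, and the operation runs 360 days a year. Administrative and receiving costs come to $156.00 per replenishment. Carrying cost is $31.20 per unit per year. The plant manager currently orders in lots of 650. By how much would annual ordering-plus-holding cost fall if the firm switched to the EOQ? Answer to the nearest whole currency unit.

Extra cost ≈ $3,022 per year

Annual demand D = 24.2 × 360 = 8,712.
EOQ = √(2DS/H) = √(2 × 8,712 × 156 / 31.2) ≈ 295.16.
Cost at Q* = (D/Q*)S + (Q*/2)H = √(2DSH) ≈ $9,209.02.
Cost at Q = 650: (8,712/650)×156 + (650/2)×31.2 = $2,090.88 + $10,140.00 = $12,230.88.
Excess = $12,230.88 − $9,209.02 = $3,021.86.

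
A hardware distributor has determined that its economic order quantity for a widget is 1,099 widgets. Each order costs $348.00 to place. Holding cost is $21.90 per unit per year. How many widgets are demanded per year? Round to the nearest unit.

D ≈ 38,004 widgets per year

Squaring Q* = √(2DS/H) gives Q*² = 2DS/H.
From Q* = √(2DS/H): D = Q*²H / (2S) = 1,099² × 21.9 / (2 × 348) = 38004.083.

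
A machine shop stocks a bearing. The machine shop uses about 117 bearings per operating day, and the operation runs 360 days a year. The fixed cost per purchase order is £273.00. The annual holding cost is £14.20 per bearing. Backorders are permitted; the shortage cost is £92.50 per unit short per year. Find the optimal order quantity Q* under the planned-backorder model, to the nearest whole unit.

Annual demand D = 117 × 360 = 42,120.
With planned backorders, Q* = √(2DS/H) · √((H+B)/B).
√(2DS/H) = √(2 × 42,120 × 273 / 14.2) = 1272.613.
√((H+B)/B) = √((14.2+92.5)/92.5) = 1.0740.
Q* ≈ 1366.809.

Q* ≈ 1,367 bearings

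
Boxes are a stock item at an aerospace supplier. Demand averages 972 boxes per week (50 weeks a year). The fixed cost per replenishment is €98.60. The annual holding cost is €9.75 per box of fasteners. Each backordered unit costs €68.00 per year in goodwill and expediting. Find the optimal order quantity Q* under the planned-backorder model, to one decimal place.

Q* ≈ 1,060.1 boxes

Annual demand D = 972 × 50 = 48,600.
With planned backorders, Q* = √(2DS/H) · √((H+B)/B).
√(2DS/H) = √(2 × 48,600 × 98.6 / 9.75) = 991.446.
√((H+B)/B) = √((9.75+68)/68) = 1.0693.
Q* ≈ 1060.144.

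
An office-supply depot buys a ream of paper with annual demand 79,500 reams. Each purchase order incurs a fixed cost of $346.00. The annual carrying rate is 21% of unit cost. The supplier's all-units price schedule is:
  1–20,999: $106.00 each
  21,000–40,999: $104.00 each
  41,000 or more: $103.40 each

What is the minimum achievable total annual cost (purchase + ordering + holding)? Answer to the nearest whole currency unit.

Holding cost per unit per year at price C is H = 0.21·C.
Evaluate total cost at each tier's feasible EOQ or, if the EOQ is below the tier, at the tier's minimum quantity.
EOQ at $106.00 = 1572.1 (feasible in tier 1): TC = 79,500×$106.00 + (79,500/1572.1)×346 + (1572.1/2)×0.21×$106.00 = $8,461,994.45.
EOQ at $104.00 = 1587.1 < 21000, so use break Q=21000: TC = 79,500×$104.00 + (79,500/21000.0)×346 + (21000.0/2)×0.21×$104.00 = $8,498,629.86.
EOQ at $103.40 = 1591.7 < 41000, so use break Q=41000: TC = 79,500×$103.40 + (79,500/41000.0)×346 + (41000.0/2)×0.21×$103.40 = $8,666,107.90.
Lowest total cost among the candidates is at Q = 1572.1.

TC* ≈ $8,461,994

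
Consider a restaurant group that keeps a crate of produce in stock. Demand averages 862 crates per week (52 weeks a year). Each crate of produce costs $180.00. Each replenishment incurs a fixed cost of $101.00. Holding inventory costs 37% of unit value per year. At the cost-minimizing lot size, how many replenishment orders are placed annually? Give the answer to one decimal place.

Annual demand D = 862 × 52 = 44,824.
Holding cost H = 0.37 × $180.00 = $66.6000 per unit per year.
The optimal lot size = √(2DS/H) = √(2 × 44,824 × 101 / 66.6) ≈ 368.72.
Orders per year = D / Q* = 44,824 / 368.72 ≈ 121.567.

N ≈ 121.6 orders per year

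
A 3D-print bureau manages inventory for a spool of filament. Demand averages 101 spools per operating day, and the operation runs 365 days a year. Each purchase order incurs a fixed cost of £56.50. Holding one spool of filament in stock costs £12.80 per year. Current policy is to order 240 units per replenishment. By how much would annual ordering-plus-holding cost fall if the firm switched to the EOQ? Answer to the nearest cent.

Extra cost ≈ £2,912.48 per year

Annual demand D = 101 × 365 = 36,865.
EOQ = √(2DS/H) = √(2 × 36,865 × 56.5 / 12.8) ≈ 570.48.
Cost at Q* = (D/Q*)S + (Q*/2)H = √(2DSH) ≈ £7,302.16.
Cost at Q = 240: (36,865/240)×56.5 + (240/2)×12.8 = £8,678.64 + £1,536.00 = £10,214.64.
Excess = £10,214.64 − £7,302.16 = £2,912.48.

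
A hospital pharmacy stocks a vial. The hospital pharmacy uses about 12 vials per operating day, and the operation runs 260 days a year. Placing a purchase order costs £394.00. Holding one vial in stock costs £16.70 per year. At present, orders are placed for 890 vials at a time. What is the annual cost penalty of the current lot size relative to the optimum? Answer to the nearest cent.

Annual demand D = 12 × 260 = 3,120.
EOQ = √(2DS/H) = √(2 × 3,120 × 394 / 16.7) ≈ 383.69.
Cost at Q* = (D/Q*)S + (Q*/2)H = √(2DSH) ≈ £6,407.65.
Cost at Q = 890: (3,120/890)×394 + (890/2)×16.7 = £1,381.21 + £7,431.50 = £8,812.71.
Excess = £8,812.71 − £6,407.65 = £2,405.07.

Extra cost ≈ £2,405.07 per year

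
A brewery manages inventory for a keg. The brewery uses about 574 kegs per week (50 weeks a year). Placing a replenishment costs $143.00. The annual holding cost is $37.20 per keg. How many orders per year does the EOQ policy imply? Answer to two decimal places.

N ≈ 61.10 orders per year

Annual demand D = 574 × 50 = 28,700.
Q* = √(2DS/H) = √(2 × 28,700 × 143 / 37.2) ≈ 469.73.
Orders per year = D / Q* = 28,700 / 469.73 ≈ 61.098.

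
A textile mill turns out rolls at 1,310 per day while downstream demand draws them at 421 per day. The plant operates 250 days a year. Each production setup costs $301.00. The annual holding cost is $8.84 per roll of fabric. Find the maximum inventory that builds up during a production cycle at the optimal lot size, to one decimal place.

I_max ≈ 2,205.5 rolls

Annual demand D = 421 × 250 = 105,250.
Production build-up factor (1 − d/p) = 1 − 421/1,310 = 0.6786.
Q* = √(2DS / (H(1 − d/p))) = √(2 × 105,250 × 301 / (8.84 × 0.6786)).
= √(63,360,500 / 5.9991) ≈ 3249.885.
Maximum inventory = Q*(1 − d/p) = 3249.885 × 0.6786 ≈ 2205.456.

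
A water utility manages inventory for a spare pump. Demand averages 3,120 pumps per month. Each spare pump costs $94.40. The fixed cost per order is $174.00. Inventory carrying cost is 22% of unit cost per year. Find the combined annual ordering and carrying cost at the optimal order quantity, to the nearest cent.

Annual demand D = 3,120 × 12 = 37,440.
Holding cost H = 0.22 × $94.40 = $20.7680 per unit per year.
EOQ = √(2DS/H) = √(2 × 37,440 × 174 / 20.768) ≈ 792.06.
At the optimum the two cost components are equal, so total cost = 2·(Q*/2)H = Q*·H.
Minimum total = √(2DSH) = √(2 × 37,440 × 174 × 20.768) ≈ 16449.582.

TC* ≈ $16,449.58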